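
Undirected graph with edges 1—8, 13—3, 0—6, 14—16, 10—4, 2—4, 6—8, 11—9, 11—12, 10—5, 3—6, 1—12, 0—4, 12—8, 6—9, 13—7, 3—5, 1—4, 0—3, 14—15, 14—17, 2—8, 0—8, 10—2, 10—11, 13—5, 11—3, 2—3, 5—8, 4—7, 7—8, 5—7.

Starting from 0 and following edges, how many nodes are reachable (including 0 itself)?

14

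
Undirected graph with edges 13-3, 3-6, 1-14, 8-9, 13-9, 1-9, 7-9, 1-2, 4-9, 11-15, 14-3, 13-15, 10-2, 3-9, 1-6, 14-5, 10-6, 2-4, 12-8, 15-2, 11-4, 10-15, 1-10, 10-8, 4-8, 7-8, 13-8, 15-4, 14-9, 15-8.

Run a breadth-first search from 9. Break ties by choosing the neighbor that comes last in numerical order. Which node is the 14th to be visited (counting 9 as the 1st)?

Visit 9; enqueue 14, 13, 8, 7, 4, 3, 1 → queue [14, 13, 8, 7, 4, 3, 1]
Visit 14; enqueue 5 → queue [13, 8, 7, 4, 3, 1, 5]
Visit 13; enqueue 15 → queue [8, 7, 4, 3, 1, 5, 15]
Visit 8; enqueue 12, 10 → queue [7, 4, 3, 1, 5, 15, 12, 10]
Visit 7 → queue [4, 3, 1, 5, 15, 12, 10]
Visit 4; enqueue 11, 2 → queue [3, 1, 5, 15, 12, 10, 11, 2]
Visit 3; enqueue 6 → queue [1, 5, 15, 12, 10, 11, 2, 6]
Visit 1 → queue [5, 15, 12, 10, 11, 2, 6]
Visit 5 → queue [15, 12, 10, 11, 2, 6]
Visit 15 → queue [12, 10, 11, 2, 6]
Visit 12 → queue [10, 11, 2, 6]
Visit 10 → queue [11, 2, 6]
Visit 11 → queue [2, 6]
Visit 2 → queue [6]
Visit 6 → queue []

Visit order: 9, 14, 13, 8, 7, 4, 3, 1, 5, 15, 12, 10, 11, 2, 6

2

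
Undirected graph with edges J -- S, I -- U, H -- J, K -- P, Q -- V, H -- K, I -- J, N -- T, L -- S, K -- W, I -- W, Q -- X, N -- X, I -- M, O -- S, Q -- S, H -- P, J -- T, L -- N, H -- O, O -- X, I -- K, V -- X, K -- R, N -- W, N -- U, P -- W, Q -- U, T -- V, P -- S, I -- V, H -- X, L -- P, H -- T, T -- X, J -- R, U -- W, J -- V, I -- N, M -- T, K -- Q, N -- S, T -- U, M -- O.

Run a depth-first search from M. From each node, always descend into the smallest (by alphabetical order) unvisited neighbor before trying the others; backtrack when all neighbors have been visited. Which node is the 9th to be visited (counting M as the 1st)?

S

Visit M
M → I
I → J
J → H
H → K
K → P
P → L
L → N
N → S
S → O
O → X
X → Q
Q → U
U → T
T → V
U → W
K → R

Visit order: M, I, J, H, K, P, L, N, S, O, X, Q, U, T, V, W, R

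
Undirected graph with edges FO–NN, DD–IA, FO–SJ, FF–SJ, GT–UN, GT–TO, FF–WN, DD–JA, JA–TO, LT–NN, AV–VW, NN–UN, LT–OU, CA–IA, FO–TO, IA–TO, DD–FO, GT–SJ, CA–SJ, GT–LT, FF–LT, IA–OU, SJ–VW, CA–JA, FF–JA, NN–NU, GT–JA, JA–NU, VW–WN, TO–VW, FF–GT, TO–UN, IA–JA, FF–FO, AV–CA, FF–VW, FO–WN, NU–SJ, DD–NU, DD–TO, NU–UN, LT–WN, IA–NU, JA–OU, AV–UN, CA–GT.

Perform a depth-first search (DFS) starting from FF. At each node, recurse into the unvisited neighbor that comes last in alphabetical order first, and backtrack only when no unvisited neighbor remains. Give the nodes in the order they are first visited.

Visit FF
FF → WN
WN → VW
VW → TO
TO → UN
UN → NU
NU → SJ
SJ → GT
GT → LT
LT → OU
OU → JA
JA → IA
IA → DD
DD → FO
FO → NN
IA → CA
CA → AV

FF → WN → VW → TO → UN → NU → SJ → GT → LT → OU → JA → IA → DD → FO → NN → CA → AV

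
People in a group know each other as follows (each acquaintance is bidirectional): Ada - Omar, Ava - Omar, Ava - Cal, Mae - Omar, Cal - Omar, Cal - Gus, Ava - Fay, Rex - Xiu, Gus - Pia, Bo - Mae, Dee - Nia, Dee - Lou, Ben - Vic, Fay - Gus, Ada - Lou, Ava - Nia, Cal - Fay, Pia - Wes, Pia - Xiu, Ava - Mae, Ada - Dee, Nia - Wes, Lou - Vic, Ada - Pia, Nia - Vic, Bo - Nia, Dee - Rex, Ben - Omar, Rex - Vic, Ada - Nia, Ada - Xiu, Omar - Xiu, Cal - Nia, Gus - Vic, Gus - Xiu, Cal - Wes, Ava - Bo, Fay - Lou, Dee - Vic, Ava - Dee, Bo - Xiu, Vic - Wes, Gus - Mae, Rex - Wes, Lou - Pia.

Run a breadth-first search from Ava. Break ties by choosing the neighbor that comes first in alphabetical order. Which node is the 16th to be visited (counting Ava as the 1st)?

Ben

Visit Ava; enqueue Bo, Cal, Dee, Fay, Mae, Nia, Omar → queue [Bo, Cal, Dee, Fay, Mae, Nia, Omar]
Visit Bo; enqueue Xiu → queue [Cal, Dee, Fay, Mae, Nia, Omar, Xiu]
Visit Cal; enqueue Gus, Wes → queue [Dee, Fay, Mae, Nia, Omar, Xiu, Gus, Wes]
Visit Dee; enqueue Ada, Lou, Rex, Vic → queue [Fay, Mae, Nia, Omar, Xiu, Gus, Wes, Ada, Lou, Rex, Vic]
Visit Fay → queue [Mae, Nia, Omar, Xiu, Gus, Wes, Ada, Lou, Rex, Vic]
Visit Mae → queue [Nia, Omar, Xiu, Gus, Wes, Ada, Lou, Rex, Vic]
Visit Nia → queue [Omar, Xiu, Gus, Wes, Ada, Lou, Rex, Vic]
Visit Omar; enqueue Ben → queue [Xiu, Gus, Wes, Ada, Lou, Rex, Vic, Ben]
Visit Xiu; enqueue Pia → queue [Gus, Wes, Ada, Lou, Rex, Vic, Ben, Pia]
Visit Gus → queue [Wes, Ada, Lou, Rex, Vic, Ben, Pia]
Visit Wes → queue [Ada, Lou, Rex, Vic, Ben, Pia]
Visit Ada → queue [Lou, Rex, Vic, Ben, Pia]
Visit Lou → queue [Rex, Vic, Ben, Pia]
Visit Rex → queue [Vic, Ben, Pia]
Visit Vic → queue [Ben, Pia]
Visit Ben → queue [Pia]
Visit Pia → queue []

Visit order: Ava, Bo, Cal, Dee, Fay, Mae, Nia, Omar, Xiu, Gus, Wes, Ada, Lou, Rex, Vic, Ben, Pia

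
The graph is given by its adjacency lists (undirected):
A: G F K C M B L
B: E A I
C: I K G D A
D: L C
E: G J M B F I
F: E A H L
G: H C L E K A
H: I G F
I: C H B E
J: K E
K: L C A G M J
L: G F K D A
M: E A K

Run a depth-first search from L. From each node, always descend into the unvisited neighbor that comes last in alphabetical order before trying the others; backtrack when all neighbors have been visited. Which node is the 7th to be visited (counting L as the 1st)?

H

Visit L
L → K
K → M
M → E
E → J
E → I
I → H
H → G
G → C
C → D
C → A
A → F
A → B

Visit order: L, K, M, E, J, I, H, G, C, D, A, F, B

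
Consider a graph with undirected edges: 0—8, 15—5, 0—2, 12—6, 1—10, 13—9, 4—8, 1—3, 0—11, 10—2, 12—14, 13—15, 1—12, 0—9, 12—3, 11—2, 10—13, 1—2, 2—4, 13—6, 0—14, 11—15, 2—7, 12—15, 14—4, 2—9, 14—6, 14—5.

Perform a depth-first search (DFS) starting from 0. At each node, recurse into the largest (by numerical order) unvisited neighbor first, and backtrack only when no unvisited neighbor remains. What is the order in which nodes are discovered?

Visit 0
0 → 14
14 → 12
12 → 15
15 → 13
13 → 10
10 → 2
2 → 11
2 → 9
2 → 7
2 → 4
4 → 8
2 → 1
1 → 3
13 → 6
15 → 5

0, 14, 12, 15, 13, 10, 2, 11, 9, 7, 4, 8, 1, 3, 6, 5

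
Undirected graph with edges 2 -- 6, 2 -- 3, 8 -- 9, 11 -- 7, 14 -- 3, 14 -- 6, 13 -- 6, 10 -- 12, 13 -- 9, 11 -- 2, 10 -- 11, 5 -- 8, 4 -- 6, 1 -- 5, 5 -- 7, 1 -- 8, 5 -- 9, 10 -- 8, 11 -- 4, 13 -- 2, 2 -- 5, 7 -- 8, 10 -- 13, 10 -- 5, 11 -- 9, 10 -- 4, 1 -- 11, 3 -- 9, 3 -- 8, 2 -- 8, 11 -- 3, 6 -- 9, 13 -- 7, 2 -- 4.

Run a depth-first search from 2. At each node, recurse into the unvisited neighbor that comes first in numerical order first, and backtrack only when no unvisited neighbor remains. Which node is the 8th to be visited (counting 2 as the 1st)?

4

Visit 2
2 → 3
3 → 8
8 → 1
1 → 5
5 → 7
7 → 11
11 → 4
4 → 6
6 → 9
9 → 13
13 → 10
10 → 12
6 → 14

Visit order: 2, 3, 8, 1, 5, 7, 11, 4, 6, 9, 13, 10, 12, 14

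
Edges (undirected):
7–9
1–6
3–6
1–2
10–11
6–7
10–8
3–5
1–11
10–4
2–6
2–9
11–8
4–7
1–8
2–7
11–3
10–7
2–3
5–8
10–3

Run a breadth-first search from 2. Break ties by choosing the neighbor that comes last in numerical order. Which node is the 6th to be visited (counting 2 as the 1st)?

1

Visit 2; enqueue 9, 7, 6, 3, 1 → queue [9, 7, 6, 3, 1]
Visit 9 → queue [7, 6, 3, 1]
Visit 7; enqueue 10, 4 → queue [6, 3, 1, 10, 4]
Visit 6 → queue [3, 1, 10, 4]
Visit 3; enqueue 11, 5 → queue [1, 10, 4, 11, 5]
Visit 1; enqueue 8 → queue [10, 4, 11, 5, 8]
Visit 10 → queue [4, 11, 5, 8]
Visit 4 → queue [11, 5, 8]
Visit 11 → queue [5, 8]
Visit 5 → queue [8]
Visit 8 → queue []

Visit order: 2, 9, 7, 6, 3, 1, 10, 4, 11, 5, 8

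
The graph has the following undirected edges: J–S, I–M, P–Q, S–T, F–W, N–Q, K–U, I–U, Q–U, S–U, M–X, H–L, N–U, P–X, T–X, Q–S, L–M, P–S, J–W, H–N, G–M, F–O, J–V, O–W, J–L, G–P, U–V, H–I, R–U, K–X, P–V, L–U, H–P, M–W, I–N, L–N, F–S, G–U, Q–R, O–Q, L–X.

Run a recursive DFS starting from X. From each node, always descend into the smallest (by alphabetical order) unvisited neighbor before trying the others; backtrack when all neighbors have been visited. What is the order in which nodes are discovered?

X K U G M I H L J S F O Q N P V R W T

Visit X
X → K
K → U
U → G
G → M
M → I
I → H
H → L
L → J
J → S
S → F
F → O
O → Q
Q → N
Q → P
P → V
Q → R
O → W
S → T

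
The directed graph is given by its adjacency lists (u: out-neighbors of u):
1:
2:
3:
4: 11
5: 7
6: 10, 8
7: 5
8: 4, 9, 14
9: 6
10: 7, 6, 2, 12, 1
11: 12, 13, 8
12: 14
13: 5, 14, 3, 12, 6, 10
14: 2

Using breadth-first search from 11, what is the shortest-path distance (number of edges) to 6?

2

Level 0: 11
Level 1: 8, 12, 13
Level 2: 3, 4, 5, 6, 9, 10, 14
Level 3: 1, 2, 7
6 first appears at level 2.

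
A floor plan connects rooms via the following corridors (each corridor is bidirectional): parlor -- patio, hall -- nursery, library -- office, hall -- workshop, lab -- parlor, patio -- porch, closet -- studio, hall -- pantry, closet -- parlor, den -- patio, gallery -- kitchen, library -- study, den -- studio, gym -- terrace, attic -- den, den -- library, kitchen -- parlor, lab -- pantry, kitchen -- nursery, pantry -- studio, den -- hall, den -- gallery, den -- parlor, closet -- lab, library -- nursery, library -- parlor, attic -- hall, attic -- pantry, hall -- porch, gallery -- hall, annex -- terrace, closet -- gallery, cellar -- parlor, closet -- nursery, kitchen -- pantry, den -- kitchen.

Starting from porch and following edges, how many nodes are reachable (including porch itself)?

BFS from porch visits: porch, hall, patio, attic, den, gallery, nursery, pantry, workshop, parlor, kitchen, library, studio, closet, lab, cellar, office, study
Reachable nodes: 18 of 21 total.

18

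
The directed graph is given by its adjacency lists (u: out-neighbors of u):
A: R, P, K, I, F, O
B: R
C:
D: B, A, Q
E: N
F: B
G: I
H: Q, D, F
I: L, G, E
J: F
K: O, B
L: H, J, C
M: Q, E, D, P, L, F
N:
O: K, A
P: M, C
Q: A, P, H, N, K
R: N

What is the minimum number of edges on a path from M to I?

3

Level 0: M
Level 1: D, E, F, L, P, Q
Level 2: A, B, C, H, J, K, N
Level 3: I, O, R
Level 4: G
I first appears at level 3.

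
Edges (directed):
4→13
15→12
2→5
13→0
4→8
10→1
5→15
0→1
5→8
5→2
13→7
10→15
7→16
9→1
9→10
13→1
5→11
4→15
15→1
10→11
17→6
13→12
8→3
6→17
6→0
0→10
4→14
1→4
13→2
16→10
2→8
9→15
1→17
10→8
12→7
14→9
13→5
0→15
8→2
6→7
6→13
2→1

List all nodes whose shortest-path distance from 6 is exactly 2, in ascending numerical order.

1, 2, 5, 10, 12, 15, 16

Level 0: 6
Level 1: 0, 7, 13, 17
Level 2: 1, 2, 5, 10, 12, 15, 16
Level 3: 4, 8, 11
Level 4: 3, 14
Level 5: 9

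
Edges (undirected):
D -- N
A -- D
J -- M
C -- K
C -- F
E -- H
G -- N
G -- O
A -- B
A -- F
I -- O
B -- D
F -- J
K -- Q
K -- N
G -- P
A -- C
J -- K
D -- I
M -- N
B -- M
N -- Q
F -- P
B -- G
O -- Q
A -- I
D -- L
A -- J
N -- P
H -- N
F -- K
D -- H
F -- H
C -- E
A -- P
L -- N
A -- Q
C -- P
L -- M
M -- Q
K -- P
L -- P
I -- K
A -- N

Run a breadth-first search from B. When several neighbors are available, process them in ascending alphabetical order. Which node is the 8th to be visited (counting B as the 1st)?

I

Visit B; enqueue A, D, G, M → queue [A, D, G, M]
Visit A; enqueue C, F, I, J, N, P, Q → queue [D, G, M, C, F, I, J, N, P, Q]
Visit D; enqueue H, L → queue [G, M, C, F, I, J, N, P, Q, H, L]
Visit G; enqueue O → queue [M, C, F, I, J, N, P, Q, H, L, O]
Visit M → queue [C, F, I, J, N, P, Q, H, L, O]
Visit C; enqueue E, K → queue [F, I, J, N, P, Q, H, L, O, E, K]
Visit F → queue [I, J, N, P, Q, H, L, O, E, K]
Visit I → queue [J, N, P, Q, H, L, O, E, K]
Visit J → queue [N, P, Q, H, L, O, E, K]
Visit N → queue [P, Q, H, L, O, E, K]
Visit P → queue [Q, H, L, O, E, K]
Visit Q → queue [H, L, O, E, K]
Visit H → queue [L, O, E, K]
Visit L → queue [O, E, K]
Visit O → queue [E, K]
Visit E → queue [K]
Visit K → queue []

Visit order: B, A, D, G, M, C, F, I, J, N, P, Q, H, L, O, E, K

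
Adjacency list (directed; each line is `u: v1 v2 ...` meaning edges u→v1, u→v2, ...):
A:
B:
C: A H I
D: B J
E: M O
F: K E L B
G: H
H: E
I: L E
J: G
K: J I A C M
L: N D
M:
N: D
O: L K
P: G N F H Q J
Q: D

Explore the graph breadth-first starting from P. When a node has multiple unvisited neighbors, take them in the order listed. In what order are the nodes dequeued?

P -> G -> N -> F -> H -> Q -> J -> D -> K -> E -> L -> B -> I -> A -> C -> M -> O

Visit P; enqueue G, N, F, H, Q, J → queue [G, N, F, H, Q, J]
Visit G → queue [N, F, H, Q, J]
Visit N; enqueue D → queue [F, H, Q, J, D]
Visit F; enqueue K, E, L, B → queue [H, Q, J, D, K, E, L, B]
Visit H → queue [Q, J, D, K, E, L, B]
Visit Q → queue [J, D, K, E, L, B]
Visit J → queue [D, K, E, L, B]
Visit D → queue [K, E, L, B]
Visit K; enqueue I, A, C, M → queue [E, L, B, I, A, C, M]
Visit E; enqueue O → queue [L, B, I, A, C, M, O]
Visit L → queue [B, I, A, C, M, O]
Visit B → queue [I, A, C, M, O]
Visit I → queue [A, C, M, O]
Visit A → queue [C, M, O]
Visit C → queue [M, O]
Visit M → queue [O]
Visit O → queue []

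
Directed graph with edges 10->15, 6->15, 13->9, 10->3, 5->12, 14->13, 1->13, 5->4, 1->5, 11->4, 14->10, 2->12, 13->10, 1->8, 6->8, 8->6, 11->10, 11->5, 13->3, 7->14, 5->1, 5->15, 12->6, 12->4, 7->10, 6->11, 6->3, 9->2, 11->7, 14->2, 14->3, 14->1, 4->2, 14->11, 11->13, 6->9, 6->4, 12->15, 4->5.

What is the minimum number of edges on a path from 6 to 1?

3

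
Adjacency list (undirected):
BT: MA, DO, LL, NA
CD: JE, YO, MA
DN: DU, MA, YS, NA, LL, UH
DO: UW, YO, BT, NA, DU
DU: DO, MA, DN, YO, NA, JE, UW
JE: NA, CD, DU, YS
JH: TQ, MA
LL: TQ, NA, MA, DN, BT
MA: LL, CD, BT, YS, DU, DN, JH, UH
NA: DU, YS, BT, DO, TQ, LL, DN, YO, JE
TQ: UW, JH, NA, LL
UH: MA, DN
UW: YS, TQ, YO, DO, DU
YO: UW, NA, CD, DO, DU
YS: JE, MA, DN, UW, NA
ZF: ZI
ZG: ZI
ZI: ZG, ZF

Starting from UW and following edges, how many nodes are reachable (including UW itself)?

15

BFS from UW visits: UW, DO, DU, TQ, YO, YS, BT, NA, DN, JE, MA, JH, LL, CD, UH
Reachable nodes: 15 of 18 total.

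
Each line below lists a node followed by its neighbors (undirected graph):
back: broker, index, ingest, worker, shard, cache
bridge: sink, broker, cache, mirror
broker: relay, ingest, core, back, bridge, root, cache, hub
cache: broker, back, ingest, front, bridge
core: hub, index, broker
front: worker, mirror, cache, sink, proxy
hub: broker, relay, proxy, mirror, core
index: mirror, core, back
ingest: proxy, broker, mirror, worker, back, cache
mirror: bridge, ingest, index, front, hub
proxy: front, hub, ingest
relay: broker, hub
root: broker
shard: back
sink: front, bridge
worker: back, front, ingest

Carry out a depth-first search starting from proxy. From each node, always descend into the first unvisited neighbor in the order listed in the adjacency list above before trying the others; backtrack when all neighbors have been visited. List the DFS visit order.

proxy, front, worker, back, broker, relay, hub, mirror, bridge, sink, cache, ingest, index, core, root, shard

Visit proxy
proxy → front
front → worker
worker → back
back → broker
broker → relay
relay → hub
hub → mirror
mirror → bridge
bridge → sink
bridge → cache
cache → ingest
mirror → index
index → core
broker → root
back → shard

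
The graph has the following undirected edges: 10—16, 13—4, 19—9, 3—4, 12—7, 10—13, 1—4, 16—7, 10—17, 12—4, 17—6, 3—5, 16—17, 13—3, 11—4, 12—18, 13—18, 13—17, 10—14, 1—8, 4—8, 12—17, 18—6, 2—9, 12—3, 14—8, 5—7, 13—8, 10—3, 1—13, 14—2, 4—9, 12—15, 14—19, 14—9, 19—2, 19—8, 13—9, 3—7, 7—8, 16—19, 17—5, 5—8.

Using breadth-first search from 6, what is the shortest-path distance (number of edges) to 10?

2

Level 0: 6
Level 1: 17, 18
Level 2: 5, 10, 12, 13, 16
Level 3: 1, 3, 4, 7, 8, 9, 14, 15, 19
Level 4: 2, 11
10 first appears at level 2.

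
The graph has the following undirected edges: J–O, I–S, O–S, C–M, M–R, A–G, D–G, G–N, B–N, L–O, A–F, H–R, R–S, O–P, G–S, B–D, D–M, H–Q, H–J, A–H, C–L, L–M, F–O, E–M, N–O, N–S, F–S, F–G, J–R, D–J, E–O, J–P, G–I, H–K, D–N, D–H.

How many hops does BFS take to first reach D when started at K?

Level 0: K
Level 1: H
Level 2: A, D, J, Q, R
Level 3: B, F, G, M, N, O, P, S
Level 4: C, E, I, L
D first appears at level 2.

2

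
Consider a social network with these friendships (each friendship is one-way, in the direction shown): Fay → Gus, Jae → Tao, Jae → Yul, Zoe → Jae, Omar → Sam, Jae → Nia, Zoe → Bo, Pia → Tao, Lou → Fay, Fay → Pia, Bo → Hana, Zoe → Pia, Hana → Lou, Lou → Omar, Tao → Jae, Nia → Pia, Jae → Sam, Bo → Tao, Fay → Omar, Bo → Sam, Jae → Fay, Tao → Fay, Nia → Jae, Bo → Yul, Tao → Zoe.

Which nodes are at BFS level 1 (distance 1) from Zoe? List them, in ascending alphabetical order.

Bo, Jae, Pia

Level 0: Zoe
Level 1: Bo, Jae, Pia
Level 2: Fay, Hana, Nia, Sam, Tao, Yul
Level 3: Gus, Lou, Omar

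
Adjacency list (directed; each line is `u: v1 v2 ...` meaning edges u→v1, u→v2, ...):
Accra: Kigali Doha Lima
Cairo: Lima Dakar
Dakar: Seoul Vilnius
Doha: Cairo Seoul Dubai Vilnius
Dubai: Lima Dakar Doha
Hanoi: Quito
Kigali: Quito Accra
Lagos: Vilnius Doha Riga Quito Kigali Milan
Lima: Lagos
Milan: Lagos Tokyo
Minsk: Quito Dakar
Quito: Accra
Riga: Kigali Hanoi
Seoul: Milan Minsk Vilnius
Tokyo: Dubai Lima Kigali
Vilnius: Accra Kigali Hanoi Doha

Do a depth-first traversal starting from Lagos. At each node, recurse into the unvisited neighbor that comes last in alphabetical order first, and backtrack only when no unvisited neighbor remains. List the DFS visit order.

Visit Lagos
Lagos → Vilnius
Vilnius → Kigali
Kigali → Quito
Quito → Accra
Accra → Lima
Accra → Doha
Doha → Seoul
Seoul → Minsk
Minsk → Dakar
Seoul → Milan
Milan → Tokyo
Tokyo → Dubai
Doha → Cairo
Vilnius → Hanoi
Lagos → Riga

Lagos -> Vilnius -> Kigali -> Quito -> Accra -> Lima -> Doha -> Seoul -> Minsk -> Dakar -> Milan -> Tokyo -> Dubai -> Cairo -> Hanoi -> Riga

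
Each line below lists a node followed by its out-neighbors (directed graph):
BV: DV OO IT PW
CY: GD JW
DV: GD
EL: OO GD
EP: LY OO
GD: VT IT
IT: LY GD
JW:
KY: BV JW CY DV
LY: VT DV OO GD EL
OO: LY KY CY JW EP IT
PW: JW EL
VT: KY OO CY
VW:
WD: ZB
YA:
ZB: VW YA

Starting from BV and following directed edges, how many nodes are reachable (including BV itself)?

13

BFS from BV visits: BV, DV, OO, IT, PW, GD, LY, KY, CY, JW, EP, EL, VT
Reachable nodes: 13 of 17 total.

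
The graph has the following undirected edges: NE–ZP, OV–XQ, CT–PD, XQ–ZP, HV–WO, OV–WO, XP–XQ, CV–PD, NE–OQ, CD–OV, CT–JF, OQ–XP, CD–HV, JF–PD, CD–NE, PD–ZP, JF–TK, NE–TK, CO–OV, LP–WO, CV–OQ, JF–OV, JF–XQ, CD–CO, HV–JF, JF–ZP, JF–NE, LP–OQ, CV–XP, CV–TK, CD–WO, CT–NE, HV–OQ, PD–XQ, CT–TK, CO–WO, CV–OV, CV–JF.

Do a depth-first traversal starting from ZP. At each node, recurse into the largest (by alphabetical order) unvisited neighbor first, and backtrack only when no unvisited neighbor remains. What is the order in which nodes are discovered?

Visit ZP
ZP → XQ
XQ → XP
XP → OQ
OQ → NE
NE → TK
TK → JF
JF → PD
PD → CV
CV → OV
OV → WO
WO → LP
WO → HV
HV → CD
CD → CO
PD → CT

ZP, XQ, XP, OQ, NE, TK, JF, PD, CV, OV, WO, LP, HV, CD, CO, CT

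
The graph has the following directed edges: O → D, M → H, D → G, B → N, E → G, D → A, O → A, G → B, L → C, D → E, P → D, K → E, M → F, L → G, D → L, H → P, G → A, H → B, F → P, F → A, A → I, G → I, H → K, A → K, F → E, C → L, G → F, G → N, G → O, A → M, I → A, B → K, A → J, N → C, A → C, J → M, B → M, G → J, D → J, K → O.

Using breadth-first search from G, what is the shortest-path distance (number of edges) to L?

3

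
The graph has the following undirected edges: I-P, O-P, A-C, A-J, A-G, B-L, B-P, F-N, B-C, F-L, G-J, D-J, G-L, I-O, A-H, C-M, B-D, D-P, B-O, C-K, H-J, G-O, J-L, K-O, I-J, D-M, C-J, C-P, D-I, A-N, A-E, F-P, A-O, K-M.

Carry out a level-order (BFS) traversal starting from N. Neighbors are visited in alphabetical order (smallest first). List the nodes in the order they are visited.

N → A → F → C → E → G → H → J → O → L → P → B → K → M → D → I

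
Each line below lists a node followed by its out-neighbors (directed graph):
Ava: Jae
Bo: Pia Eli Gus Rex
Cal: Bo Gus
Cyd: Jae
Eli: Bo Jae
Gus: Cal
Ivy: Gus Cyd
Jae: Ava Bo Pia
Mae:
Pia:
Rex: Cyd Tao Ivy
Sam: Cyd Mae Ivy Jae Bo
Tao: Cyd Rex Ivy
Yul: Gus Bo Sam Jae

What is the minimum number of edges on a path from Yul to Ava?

2

Level 0: Yul
Level 1: Bo, Gus, Jae, Sam
Level 2: Ava, Cal, Cyd, Eli, Ivy, Mae, Pia, Rex
Level 3: Tao
Ava first appears at level 2.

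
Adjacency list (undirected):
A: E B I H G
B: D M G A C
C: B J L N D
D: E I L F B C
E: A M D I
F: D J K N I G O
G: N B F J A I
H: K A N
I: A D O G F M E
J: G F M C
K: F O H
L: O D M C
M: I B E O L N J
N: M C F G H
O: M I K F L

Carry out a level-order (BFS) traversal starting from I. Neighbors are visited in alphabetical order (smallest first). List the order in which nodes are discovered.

I -> A -> D -> E -> F -> G -> M -> O -> B -> H -> C -> L -> J -> K -> N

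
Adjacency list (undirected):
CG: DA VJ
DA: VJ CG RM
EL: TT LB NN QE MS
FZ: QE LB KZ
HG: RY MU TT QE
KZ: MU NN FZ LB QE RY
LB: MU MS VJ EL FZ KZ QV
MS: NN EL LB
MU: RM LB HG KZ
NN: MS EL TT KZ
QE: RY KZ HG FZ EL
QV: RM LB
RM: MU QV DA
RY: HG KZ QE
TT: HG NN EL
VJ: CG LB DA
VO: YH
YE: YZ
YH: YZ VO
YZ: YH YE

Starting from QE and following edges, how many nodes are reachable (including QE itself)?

BFS from QE visits: QE, RY, KZ, HG, FZ, EL, MU, NN, LB, TT, MS, RM, VJ, QV, DA, CG
Reachable nodes: 16 of 20 total.

16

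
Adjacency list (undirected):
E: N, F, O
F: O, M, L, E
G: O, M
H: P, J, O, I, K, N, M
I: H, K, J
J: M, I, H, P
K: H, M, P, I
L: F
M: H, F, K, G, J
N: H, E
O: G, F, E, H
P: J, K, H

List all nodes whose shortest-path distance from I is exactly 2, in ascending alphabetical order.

Level 0: I
Level 1: H, J, K
Level 2: M, N, O, P
Level 3: E, F, G
Level 4: L

M, N, O, P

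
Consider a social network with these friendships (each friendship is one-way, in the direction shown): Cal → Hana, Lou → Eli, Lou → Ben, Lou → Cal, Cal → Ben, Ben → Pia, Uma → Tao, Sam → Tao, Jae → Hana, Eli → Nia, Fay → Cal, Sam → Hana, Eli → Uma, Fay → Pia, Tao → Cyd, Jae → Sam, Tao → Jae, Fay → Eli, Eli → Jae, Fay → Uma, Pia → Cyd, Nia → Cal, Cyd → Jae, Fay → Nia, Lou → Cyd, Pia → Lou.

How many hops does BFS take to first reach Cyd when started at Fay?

2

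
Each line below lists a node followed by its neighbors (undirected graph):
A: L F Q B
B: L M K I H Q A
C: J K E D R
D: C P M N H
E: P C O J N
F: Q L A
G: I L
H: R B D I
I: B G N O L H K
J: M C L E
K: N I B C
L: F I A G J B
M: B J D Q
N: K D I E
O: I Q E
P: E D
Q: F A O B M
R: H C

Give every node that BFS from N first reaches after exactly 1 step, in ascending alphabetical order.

Level 0: N
Level 1: D, E, I, K
Level 2: B, C, G, H, J, L, M, O, P
Level 3: A, F, Q, R

D, E, I, K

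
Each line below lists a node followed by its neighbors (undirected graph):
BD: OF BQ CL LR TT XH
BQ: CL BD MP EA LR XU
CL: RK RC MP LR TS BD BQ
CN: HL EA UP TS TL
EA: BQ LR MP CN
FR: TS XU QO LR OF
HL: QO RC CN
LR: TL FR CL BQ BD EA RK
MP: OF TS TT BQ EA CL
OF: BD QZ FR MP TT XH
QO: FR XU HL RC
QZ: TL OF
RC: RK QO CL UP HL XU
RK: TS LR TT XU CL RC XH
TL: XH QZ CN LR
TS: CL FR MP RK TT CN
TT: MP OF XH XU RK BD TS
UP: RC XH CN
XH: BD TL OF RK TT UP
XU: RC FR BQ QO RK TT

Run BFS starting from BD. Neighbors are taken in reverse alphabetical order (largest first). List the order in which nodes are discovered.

BD XH TT OF LR CL BQ UP TL RK XU TS MP QZ FR EA RC CN QO HL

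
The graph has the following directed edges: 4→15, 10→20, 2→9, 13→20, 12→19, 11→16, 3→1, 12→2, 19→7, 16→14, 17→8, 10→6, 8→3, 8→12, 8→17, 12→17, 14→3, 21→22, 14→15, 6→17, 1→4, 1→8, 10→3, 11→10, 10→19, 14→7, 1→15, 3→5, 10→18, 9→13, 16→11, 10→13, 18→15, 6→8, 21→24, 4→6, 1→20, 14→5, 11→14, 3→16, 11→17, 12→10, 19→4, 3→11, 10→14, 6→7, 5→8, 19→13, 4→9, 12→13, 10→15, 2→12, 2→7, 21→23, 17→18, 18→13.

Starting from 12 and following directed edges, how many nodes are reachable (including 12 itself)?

20

BFS from 12 visits: 12, 19, 17, 13, 10, 2, 7, 4, 18, 8, 20, 15, 14, 6, 3, 9, 5, 16, 11, 1
Reachable nodes: 20 of 24 total.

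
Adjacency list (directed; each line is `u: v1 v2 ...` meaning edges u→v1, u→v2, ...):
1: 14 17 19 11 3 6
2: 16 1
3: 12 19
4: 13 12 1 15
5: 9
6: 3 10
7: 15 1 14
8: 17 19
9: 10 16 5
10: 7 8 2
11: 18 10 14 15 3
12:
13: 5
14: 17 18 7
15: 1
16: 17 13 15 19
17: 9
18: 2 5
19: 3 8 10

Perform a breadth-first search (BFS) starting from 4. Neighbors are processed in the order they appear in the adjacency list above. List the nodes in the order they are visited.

Visit 4; enqueue 13, 12, 1, 15 → queue [13, 12, 1, 15]
Visit 13; enqueue 5 → queue [12, 1, 15, 5]
Visit 12 → queue [1, 15, 5]
Visit 1; enqueue 14, 17, 19, 11, 3, 6 → queue [15, 5, 14, 17, 19, 11, 3, 6]
Visit 15 → queue [5, 14, 17, 19, 11, 3, 6]
Visit 5; enqueue 9 → queue [14, 17, 19, 11, 3, 6, 9]
Visit 14; enqueue 18, 7 → queue [17, 19, 11, 3, 6, 9, 18, 7]
Visit 17 → queue [19, 11, 3, 6, 9, 18, 7]
Visit 19; enqueue 8, 10 → queue [11, 3, 6, 9, 18, 7, 8, 10]
Visit 11 → queue [3, 6, 9, 18, 7, 8, 10]
Visit 3 → queue [6, 9, 18, 7, 8, 10]
Visit 6 → queue [9, 18, 7, 8, 10]
Visit 9; enqueue 16 → queue [18, 7, 8, 10, 16]
Visit 18; enqueue 2 → queue [7, 8, 10, 16, 2]
Visit 7 → queue [8, 10, 16, 2]
Visit 8 → queue [10, 16, 2]
Visit 10 → queue [16, 2]
Visit 16 → queue [2]
Visit 2 → queue []

4, 13, 12, 1, 15, 5, 14, 17, 19, 11, 3, 6, 9, 18, 7, 8, 10, 16, 2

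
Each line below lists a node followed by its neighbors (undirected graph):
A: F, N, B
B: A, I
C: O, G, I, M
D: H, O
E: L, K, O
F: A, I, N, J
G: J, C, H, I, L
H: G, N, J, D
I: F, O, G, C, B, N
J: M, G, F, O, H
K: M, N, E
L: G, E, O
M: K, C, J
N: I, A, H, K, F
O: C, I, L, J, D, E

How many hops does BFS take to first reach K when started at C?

2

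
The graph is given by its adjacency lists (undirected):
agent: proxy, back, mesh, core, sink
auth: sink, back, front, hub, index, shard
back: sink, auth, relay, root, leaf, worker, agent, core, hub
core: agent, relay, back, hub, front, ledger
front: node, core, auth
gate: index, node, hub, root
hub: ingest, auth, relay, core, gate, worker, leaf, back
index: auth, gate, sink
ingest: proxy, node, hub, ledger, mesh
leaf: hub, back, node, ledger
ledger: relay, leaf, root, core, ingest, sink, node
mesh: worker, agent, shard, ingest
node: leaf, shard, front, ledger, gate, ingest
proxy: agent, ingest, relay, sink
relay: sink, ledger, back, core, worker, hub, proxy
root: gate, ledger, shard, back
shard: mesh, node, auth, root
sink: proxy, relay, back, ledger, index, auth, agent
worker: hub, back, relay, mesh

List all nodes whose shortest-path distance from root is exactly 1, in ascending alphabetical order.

back, gate, ledger, shard

Level 0: root
Level 1: back, gate, ledger, shard
Level 2: agent, auth, core, hub, index, ingest, leaf, mesh, node, relay, sink, worker
Level 3: front, proxy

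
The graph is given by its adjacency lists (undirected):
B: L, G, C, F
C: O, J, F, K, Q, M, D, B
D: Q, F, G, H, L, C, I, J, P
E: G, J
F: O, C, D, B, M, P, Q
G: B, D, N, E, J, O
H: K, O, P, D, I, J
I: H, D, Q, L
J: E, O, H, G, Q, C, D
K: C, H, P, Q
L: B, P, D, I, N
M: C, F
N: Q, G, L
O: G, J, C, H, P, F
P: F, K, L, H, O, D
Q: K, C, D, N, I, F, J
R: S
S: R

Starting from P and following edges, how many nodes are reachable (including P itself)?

16

BFS from P visits: P, F, K, L, H, O, D, C, B, M, Q, I, N, J, G, E
Reachable nodes: 16 of 18 total.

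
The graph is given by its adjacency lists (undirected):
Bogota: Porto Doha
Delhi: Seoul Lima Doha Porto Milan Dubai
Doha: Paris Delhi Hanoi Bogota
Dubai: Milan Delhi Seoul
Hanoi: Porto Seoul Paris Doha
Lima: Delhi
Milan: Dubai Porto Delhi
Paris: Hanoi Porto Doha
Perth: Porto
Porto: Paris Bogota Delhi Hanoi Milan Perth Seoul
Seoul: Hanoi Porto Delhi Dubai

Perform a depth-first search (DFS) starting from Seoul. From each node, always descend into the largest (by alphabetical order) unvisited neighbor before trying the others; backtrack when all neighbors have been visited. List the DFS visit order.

Seoul → Porto → Perth → Paris → Hanoi → Doha → Delhi → Milan → Dubai → Lima → Bogota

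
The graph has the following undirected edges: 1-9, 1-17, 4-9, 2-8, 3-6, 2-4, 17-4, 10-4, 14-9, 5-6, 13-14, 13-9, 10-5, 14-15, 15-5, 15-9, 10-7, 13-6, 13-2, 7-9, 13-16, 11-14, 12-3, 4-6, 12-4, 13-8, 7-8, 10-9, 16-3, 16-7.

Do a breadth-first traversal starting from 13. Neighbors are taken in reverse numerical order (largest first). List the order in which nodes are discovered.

13 16 14 9 8 6 2 7 3 15 11 10 4 1 5 12 17

Visit 13; enqueue 16, 14, 9, 8, 6, 2 → queue [16, 14, 9, 8, 6, 2]
Visit 16; enqueue 7, 3 → queue [14, 9, 8, 6, 2, 7, 3]
Visit 14; enqueue 15, 11 → queue [9, 8, 6, 2, 7, 3, 15, 11]
Visit 9; enqueue 10, 4, 1 → queue [8, 6, 2, 7, 3, 15, 11, 10, 4, 1]
Visit 8 → queue [6, 2, 7, 3, 15, 11, 10, 4, 1]
Visit 6; enqueue 5 → queue [2, 7, 3, 15, 11, 10, 4, 1, 5]
Visit 2 → queue [7, 3, 15, 11, 10, 4, 1, 5]
Visit 7 → queue [3, 15, 11, 10, 4, 1, 5]
Visit 3; enqueue 12 → queue [15, 11, 10, 4, 1, 5, 12]
Visit 15 → queue [11, 10, 4, 1, 5, 12]
Visit 11 → queue [10, 4, 1, 5, 12]
Visit 10 → queue [4, 1, 5, 12]
Visit 4; enqueue 17 → queue [1, 5, 12, 17]
Visit 1 → queue [5, 12, 17]
Visit 5 → queue [12, 17]
Visit 12 → queue [17]
Visit 17 → queue []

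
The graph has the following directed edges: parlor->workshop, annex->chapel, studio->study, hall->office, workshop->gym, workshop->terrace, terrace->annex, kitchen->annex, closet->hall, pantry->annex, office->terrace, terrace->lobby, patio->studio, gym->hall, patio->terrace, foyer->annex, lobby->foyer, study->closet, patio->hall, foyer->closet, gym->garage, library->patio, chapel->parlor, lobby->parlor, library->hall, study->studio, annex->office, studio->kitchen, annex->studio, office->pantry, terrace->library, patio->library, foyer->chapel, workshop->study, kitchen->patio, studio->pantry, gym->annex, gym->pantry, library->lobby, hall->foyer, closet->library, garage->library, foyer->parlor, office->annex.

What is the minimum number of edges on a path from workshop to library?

2

Level 0: workshop
Level 1: gym, study, terrace
Level 2: annex, closet, garage, hall, library, lobby, pantry, studio
Level 3: chapel, foyer, kitchen, office, parlor, patio
library first appears at level 2.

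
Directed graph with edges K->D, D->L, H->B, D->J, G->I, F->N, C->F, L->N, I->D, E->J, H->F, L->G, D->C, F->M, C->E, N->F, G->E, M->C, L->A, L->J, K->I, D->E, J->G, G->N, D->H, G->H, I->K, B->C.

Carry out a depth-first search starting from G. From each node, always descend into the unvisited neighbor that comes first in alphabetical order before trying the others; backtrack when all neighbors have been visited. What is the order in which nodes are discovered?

Visit G
G → E
E → J
G → H
H → B
B → C
C → F
F → M
F → N
G → I
I → D
D → L
L → A
I → K

G E J H B C F M N I D L A K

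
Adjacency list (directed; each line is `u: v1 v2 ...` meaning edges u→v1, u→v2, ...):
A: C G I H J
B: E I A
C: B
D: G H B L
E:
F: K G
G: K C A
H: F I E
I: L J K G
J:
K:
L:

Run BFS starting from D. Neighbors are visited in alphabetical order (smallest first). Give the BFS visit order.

D → B → G → H → L → A → E → I → C → K → F → J

Visit D; enqueue B, G, H, L → queue [B, G, H, L]
Visit B; enqueue A, E, I → queue [G, H, L, A, E, I]
Visit G; enqueue C, K → queue [H, L, A, E, I, C, K]
Visit H; enqueue F → queue [L, A, E, I, C, K, F]
Visit L → queue [A, E, I, C, K, F]
Visit A; enqueue J → queue [E, I, C, K, F, J]
Visit E → queue [I, C, K, F, J]
Visit I → queue [C, K, F, J]
Visit C → queue [K, F, J]
Visit K → queue [F, J]
Visit F → queue [J]
Visit J → queue []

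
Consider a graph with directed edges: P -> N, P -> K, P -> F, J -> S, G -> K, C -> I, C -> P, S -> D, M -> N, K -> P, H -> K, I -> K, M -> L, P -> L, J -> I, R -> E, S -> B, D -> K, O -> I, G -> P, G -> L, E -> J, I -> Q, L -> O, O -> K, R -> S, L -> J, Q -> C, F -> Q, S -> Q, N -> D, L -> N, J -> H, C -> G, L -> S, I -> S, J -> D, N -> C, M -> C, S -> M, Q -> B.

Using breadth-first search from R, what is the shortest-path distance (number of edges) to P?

4

Level 0: R
Level 1: E, S
Level 2: B, D, J, M, Q
Level 3: C, H, I, K, L, N
Level 4: G, O, P
Level 5: F
P first appears at level 4.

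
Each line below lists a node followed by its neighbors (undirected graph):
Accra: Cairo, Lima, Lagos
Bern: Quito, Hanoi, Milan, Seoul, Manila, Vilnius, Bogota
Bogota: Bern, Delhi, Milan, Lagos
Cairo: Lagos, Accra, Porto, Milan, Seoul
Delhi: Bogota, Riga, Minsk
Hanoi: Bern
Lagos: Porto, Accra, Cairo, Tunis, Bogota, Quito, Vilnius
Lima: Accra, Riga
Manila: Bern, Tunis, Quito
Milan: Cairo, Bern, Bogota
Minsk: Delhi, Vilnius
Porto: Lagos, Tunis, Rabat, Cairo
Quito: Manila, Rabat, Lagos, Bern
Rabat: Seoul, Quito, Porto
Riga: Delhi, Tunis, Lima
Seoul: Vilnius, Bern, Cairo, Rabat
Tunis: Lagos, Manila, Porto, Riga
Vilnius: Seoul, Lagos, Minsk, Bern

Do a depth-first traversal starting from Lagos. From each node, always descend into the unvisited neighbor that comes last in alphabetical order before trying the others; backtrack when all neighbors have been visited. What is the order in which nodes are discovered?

Lagos -> Vilnius -> Seoul -> Rabat -> Quito -> Manila -> Tunis -> Riga -> Lima -> Accra -> Cairo -> Porto -> Milan -> Bogota -> Delhi -> Minsk -> Bern -> Hanoi

Visit Lagos
Lagos → Vilnius
Vilnius → Seoul
Seoul → Rabat
Rabat → Quito
Quito → Manila
Manila → Tunis
Tunis → Riga
Riga → Lima
Lima → Accra
Accra → Cairo
Cairo → Porto
Cairo → Milan
Milan → Bogota
Bogota → Delhi
Delhi → Minsk
Bogota → Bern
Bern → Hanoi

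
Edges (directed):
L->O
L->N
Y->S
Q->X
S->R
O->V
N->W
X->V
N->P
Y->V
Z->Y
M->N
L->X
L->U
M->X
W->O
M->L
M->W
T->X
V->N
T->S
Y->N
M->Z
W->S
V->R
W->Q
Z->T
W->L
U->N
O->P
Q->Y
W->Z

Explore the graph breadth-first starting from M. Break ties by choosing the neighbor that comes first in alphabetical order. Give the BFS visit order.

M L N W X Z O U P Q S V T Y R

Visit M; enqueue L, N, W, X, Z → queue [L, N, W, X, Z]
Visit L; enqueue O, U → queue [N, W, X, Z, O, U]
Visit N; enqueue P → queue [W, X, Z, O, U, P]
Visit W; enqueue Q, S → queue [X, Z, O, U, P, Q, S]
Visit X; enqueue V → queue [Z, O, U, P, Q, S, V]
Visit Z; enqueue T, Y → queue [O, U, P, Q, S, V, T, Y]
Visit O → queue [U, P, Q, S, V, T, Y]
Visit U → queue [P, Q, S, V, T, Y]
Visit P → queue [Q, S, V, T, Y]
Visit Q → queue [S, V, T, Y]
Visit S; enqueue R → queue [V, T, Y, R]
Visit V → queue [T, Y, R]
Visit T → queue [Y, R]
Visit Y → queue [R]
Visit R → queue []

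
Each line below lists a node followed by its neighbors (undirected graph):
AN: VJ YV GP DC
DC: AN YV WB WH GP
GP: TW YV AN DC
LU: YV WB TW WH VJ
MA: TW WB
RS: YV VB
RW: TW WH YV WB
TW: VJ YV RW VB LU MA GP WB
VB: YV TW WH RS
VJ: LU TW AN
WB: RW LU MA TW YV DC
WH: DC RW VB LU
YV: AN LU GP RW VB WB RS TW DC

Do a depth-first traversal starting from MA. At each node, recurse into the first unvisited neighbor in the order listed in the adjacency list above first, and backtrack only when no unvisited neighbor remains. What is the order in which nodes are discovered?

Visit MA
MA → TW
TW → VJ
VJ → LU
LU → YV
YV → AN
AN → GP
GP → DC
DC → WB
WB → RW
RW → WH
WH → VB
VB → RS

MA TW VJ LU YV AN GP DC WB RW WH VB RS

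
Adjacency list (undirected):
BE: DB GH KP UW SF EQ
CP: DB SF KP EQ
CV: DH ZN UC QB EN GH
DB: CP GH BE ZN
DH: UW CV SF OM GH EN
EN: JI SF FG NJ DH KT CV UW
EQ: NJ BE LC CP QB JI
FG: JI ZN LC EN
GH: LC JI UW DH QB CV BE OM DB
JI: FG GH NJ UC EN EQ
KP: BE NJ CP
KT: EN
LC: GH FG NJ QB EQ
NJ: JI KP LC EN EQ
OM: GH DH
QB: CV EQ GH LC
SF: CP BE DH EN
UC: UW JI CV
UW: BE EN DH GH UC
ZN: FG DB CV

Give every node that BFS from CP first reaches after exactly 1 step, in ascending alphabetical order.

DB, EQ, KP, SF

Level 0: CP
Level 1: DB, EQ, KP, SF
Level 2: BE, DH, EN, GH, JI, LC, NJ, QB, ZN
Level 3: CV, FG, KT, OM, UC, UW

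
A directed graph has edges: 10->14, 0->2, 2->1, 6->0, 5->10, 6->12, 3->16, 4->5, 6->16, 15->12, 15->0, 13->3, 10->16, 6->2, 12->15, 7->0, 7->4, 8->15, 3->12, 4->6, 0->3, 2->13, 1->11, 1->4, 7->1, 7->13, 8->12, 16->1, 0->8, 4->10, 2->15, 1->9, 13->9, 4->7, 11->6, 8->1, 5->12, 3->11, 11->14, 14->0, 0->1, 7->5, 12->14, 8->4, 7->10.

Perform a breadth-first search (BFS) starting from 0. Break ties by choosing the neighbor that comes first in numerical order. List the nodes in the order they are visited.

0 -> 1 -> 2 -> 3 -> 8 -> 4 -> 9 -> 11 -> 13 -> 15 -> 12 -> 16 -> 5 -> 6 -> 7 -> 10 -> 14

Visit 0; enqueue 1, 2, 3, 8 → queue [1, 2, 3, 8]
Visit 1; enqueue 4, 9, 11 → queue [2, 3, 8, 4, 9, 11]
Visit 2; enqueue 13, 15 → queue [3, 8, 4, 9, 11, 13, 15]
Visit 3; enqueue 12, 16 → queue [8, 4, 9, 11, 13, 15, 12, 16]
Visit 8 → queue [4, 9, 11, 13, 15, 12, 16]
Visit 4; enqueue 5, 6, 7, 10 → queue [9, 11, 13, 15, 12, 16, 5, 6, 7, 10]
Visit 9 → queue [11, 13, 15, 12, 16, 5, 6, 7, 10]
Visit 11; enqueue 14 → queue [13, 15, 12, 16, 5, 6, 7, 10, 14]
Visit 13 → queue [15, 12, 16, 5, 6, 7, 10, 14]
Visit 15 → queue [12, 16, 5, 6, 7, 10, 14]
Visit 12 → queue [16, 5, 6, 7, 10, 14]
Visit 16 → queue [5, 6, 7, 10, 14]
Visit 5 → queue [6, 7, 10, 14]
Visit 6 → queue [7, 10, 14]
Visit 7 → queue [10, 14]
Visit 10 → queue [14]
Visit 14 → queue []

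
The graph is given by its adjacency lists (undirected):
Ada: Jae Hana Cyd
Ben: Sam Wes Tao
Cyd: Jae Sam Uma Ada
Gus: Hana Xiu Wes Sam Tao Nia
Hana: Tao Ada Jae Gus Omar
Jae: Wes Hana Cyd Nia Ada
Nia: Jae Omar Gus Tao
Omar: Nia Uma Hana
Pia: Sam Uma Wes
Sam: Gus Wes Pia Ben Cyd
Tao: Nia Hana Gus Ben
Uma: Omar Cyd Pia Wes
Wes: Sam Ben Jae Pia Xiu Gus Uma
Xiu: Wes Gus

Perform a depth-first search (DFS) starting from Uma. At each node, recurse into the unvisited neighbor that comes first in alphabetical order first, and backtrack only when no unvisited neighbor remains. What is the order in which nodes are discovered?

Uma, Cyd, Ada, Hana, Gus, Nia, Jae, Wes, Ben, Sam, Pia, Tao, Xiu, Omar

Visit Uma
Uma → Cyd
Cyd → Ada
Ada → Hana
Hana → Gus
Gus → Nia
Nia → Jae
Jae → Wes
Wes → Ben
Ben → Sam
Sam → Pia
Ben → Tao
Wes → Xiu
Nia → Omar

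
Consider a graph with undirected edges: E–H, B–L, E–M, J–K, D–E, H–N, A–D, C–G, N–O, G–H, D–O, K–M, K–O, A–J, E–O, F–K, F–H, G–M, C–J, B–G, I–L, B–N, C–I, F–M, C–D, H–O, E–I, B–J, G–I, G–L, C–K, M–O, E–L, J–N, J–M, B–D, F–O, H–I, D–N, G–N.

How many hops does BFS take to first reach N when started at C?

Level 0: C
Level 1: D, G, I, J, K
Level 2: A, B, E, F, H, L, M, N, O
N first appears at level 2.

2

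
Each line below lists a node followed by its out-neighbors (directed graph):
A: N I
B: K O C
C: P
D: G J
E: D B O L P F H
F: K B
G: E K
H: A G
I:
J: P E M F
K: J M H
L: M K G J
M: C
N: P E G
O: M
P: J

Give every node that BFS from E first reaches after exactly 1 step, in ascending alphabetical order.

Level 0: E
Level 1: B, D, F, H, L, O, P
Level 2: A, C, G, J, K, M
Level 3: I, N

B, D, F, H, L, O, P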